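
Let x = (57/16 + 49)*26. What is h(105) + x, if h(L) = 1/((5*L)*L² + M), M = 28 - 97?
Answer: 988762754/723507 ≈ 1366.6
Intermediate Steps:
M = -69
h(L) = 1/(-69 + 5*L³) (h(L) = 1/((5*L)*L² - 69) = 1/(5*L³ - 69) = 1/(-69 + 5*L³))
x = 10933/8 (x = (57*(1/16) + 49)*26 = (57/16 + 49)*26 = (841/16)*26 = 10933/8 ≈ 1366.6)
h(105) + x = 1/(-69 + 5*105³) + 10933/8 = 1/(-69 + 5*1157625) + 10933/8 = 1/(-69 + 5788125) + 10933/8 = 1/5788056 + 10933/8 = 988762754/723507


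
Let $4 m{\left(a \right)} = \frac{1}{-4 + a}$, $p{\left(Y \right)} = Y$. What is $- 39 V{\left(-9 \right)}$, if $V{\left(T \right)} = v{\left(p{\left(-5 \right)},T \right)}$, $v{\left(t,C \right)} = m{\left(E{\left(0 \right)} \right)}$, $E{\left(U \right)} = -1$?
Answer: $\frac{39}{20} \approx 1.95$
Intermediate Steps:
$m{\left(a \right)} = \frac{1}{4 \left(-4 + a\right)}$
$v{\left(t,C \right)} = - \frac{1}{20}$ ($v{\left(t,C \right)} = \frac{1}{4 \left(-4 - 1\right)} = \frac{1}{4 \left(-5\right)} = \frac{1}{4} \left(- \frac{1}{5}\right) = - \frac{1}{20}$)
$V{\left(T \right)} = - \frac{1}{20}$
$- 39 V{\left(-9 \right)} = \left(-39\right) \left(- \frac{1}{20}\right) = \frac{39}{20}$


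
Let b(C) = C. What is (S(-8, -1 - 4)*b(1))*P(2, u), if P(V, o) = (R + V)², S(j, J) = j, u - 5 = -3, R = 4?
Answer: -288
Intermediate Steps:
u = 2 (u = 5 - 3 = 2)
P(V, o) = (4 + V)²
(S(-8, -1 - 4)*b(1))*P(2, u) = (-8*1)*(4 + 2)² = -8*6² = -8*36 = -288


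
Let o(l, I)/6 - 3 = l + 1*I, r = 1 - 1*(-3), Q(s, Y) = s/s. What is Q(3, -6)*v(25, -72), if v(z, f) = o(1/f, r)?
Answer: 503/12 ≈ 41.917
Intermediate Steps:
Q(s, Y) = 1
r = 4 (r = 1 + 3 = 4)
o(l, I) = 18 + 6*I + 6*l (o(l, I) = 18 + 6*(l + 1*I) = 18 + 6*(l + I) = 18 + 6*(I + l) = 18 + (6*I + 6*l) = 18 + 6*I + 6*l)
v(z, f) = 42 + 6/f (v(z, f) = 18 + 6*4 + 6/f = 18 + 24 + 6/f = 42 + 6/f)
Q(3, -6)*v(25, -72) = 1*(42 + 6/(-72)) = 1*(42 + 6*(-1/72)) = 1*(42 - 1/12) = 1*(503/12) = 503/12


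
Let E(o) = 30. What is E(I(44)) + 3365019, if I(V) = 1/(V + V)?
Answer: 3365049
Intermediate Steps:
I(V) = 1/(2*V)
E(I(44)) + 3365019 = 30 + 3365019 = 3365049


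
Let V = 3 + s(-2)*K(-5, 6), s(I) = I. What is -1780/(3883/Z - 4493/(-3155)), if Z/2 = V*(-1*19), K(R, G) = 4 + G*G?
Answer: -1493829400/2308853 ≈ -647.00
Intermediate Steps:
K(R, G) = 4 + G²
V = -77 (V = 3 - 2*(4 + 6²) = 3 - 2*(4 + 36) = 3 - 2*40 = 3 - 80 = -77)
Z = 2926 (Z = 2*(-(-77)*19) = 2*(-77*(-19)) = 2*1463 = 2926)
-1780/(3883/Z - 4493/(-3155)) = -1780/(3883/2926 - 4493/(-3155)) = -1780/(3883*(1/2926) - 4493*(-1/3155)) = -1780/(353/266 + 4493/3155) = -1780/2308853/839230 = -1780*839230/2308853 = -1493829400/2308853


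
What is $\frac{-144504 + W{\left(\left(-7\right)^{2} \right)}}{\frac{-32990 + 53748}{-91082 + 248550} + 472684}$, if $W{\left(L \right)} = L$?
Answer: $- \frac{2274703994}{7443262487} \approx -0.30561$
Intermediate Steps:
$\frac{-144504 + W{\left(\left(-7\right)^{2} \right)}}{\frac{-32990 + 53748}{-91082 + 248550} + 472684} = \frac{-144504 + \left(-7\right)^{2}}{\frac{-32990 + 53748}{-91082 + 248550} + 472684} = \frac{-144504 + 49}{\frac{20758}{157468} + 472684} = - \frac{144455}{20758 \cdot \frac{1}{157468} + 472684} = - \frac{144455}{\frac{10379}{78734} + 472684} = - \frac{144455}{\frac{37216312435}{78734}} = \left(-144455\right) \frac{78734}{37216312435} = - \frac{2274703994}{7443262487}$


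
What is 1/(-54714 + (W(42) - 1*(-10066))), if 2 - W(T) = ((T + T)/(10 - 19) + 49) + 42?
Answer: -3/134183 ≈ -2.2358e-5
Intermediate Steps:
W(T) = -89 + 2*T/9 (W(T) = 2 - (((T + T)/(10 - 19) + 49) + 42) = 2 - (((2*T)/(-9) + 49) + 42) = 2 - (((2*T)*(-⅑) + 49) + 42) = 2 - ((-2*T/9 + 49) + 42) = 2 - ((49 - 2*T/9) + 42) = 2 - (91 - 2*T/9) = 2 + (-91 + 2*T/9) = -89 + 2*T/9)
1/(-54714 + (W(42) - 1*(-10066))) = 1/(-54714 + ((-89 + (2/9)*42) - 1*(-10066))) = 1/(-54714 + ((-89 + 28/3) + 10066)) = 1/(-54714 + (-239/3 + 10066)) = 1/(-54714 + 29959/3) = 1/(-134183/3) = -3/134183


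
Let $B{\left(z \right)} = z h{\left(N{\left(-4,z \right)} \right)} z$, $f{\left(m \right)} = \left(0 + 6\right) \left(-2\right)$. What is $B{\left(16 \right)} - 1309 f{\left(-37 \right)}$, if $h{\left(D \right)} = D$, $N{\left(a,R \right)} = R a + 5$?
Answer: $604$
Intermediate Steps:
$f{\left(m \right)} = -12$ ($f{\left(m \right)} = 6 \left(-2\right) = -12$)
$N{\left(a,R \right)} = 5 + R a$
$B{\left(z \right)} = z^{2} \left(5 - 4 z\right)$ ($B{\left(z \right)} = z \left(5 + z \left(-4\right)\right) z = z \left(5 - 4 z\right) z = z^{2} \left(5 - 4 z\right)$)
$B{\left(16 \right)} - 1309 f{\left(-37 \right)} = 16^{2} \left(5 - 64\right) - -15708 = 256 \left(5 - 64\right) + 15708 = 256 \left(-59\right) + 15708 = -15104 + 15708 = 604$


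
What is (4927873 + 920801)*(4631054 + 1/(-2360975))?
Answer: 63948247675843047426/2360975 ≈ 2.7086e+13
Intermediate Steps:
(4927873 + 920801)*(4631054 + 1/(-2360975)) = 5848674*(4631054 - 1/2360975) = 5848674*(10933802717649/2360975) = 63948247675843047426/2360975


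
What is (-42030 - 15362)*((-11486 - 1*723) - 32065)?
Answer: 2540973408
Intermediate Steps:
(-42030 - 15362)*((-11486 - 1*723) - 32065) = -57392*((-11486 - 723) - 32065) = -57392*(-12209 - 32065) = -57392*(-44274) = 2540973408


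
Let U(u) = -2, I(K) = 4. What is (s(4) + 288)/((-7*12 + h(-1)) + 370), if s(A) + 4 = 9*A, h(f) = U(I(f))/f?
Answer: 10/9 ≈ 1.1111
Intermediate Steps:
h(f) = -2/f
s(A) = -4 + 9*A
(s(4) + 288)/((-7*12 + h(-1)) + 370) = ((-4 + 9*4) + 288)/((-7*12 - 2/(-1)) + 370) = ((-4 + 36) + 288)/((-84 - 2*(-1)) + 370) = (32 + 288)/((-84 + 2) + 370) = 320/(-82 + 370) = 320/288 = 320*(1/288) = 10/9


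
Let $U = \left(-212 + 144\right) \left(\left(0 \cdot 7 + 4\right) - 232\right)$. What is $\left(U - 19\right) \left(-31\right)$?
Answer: $-480035$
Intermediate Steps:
$U = 15504$ ($U = - 68 \left(\left(0 + 4\right) - 232\right) = - 68 \left(4 - 232\right) = \left(-68\right) \left(-228\right) = 15504$)
$\left(U - 19\right) \left(-31\right) = \left(15504 - 19\right) \left(-31\right) = 15485 \left(-31\right) = -480035$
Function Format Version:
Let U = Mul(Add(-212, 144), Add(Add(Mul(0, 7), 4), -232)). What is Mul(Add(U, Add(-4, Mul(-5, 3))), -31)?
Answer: -480035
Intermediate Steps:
U = 15504 (U = Mul(-68, Add(Add(0, 4), -232)) = Mul(-68, Add(4, -232)) = Mul(-68, -228) = 15504)
Mul(Add(U, Add(-4, Mul(-5, 3))), -31) = Mul(Add(15504, Add(-4, Mul(-5, 3))), -31) = Mul(Add(15504, Add(-4, -15)), -31) = Mul(Add(15504, -19), -31) = Mul(15485, -31) = -480035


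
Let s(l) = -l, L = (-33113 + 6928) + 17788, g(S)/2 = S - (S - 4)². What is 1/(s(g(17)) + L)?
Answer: -1/8093 ≈ -0.00012356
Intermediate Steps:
g(S) = -2*(-4 + S)² + 2*S (g(S) = 2*(S - (S - 4)²) = 2*(S - (-4 + S)²) = -2*(-4 + S)² + 2*S)
L = -8397 (L = -26185 + 17788 = -8397)
1/(s(g(17)) + L) = 1/(-(-2*(-4 + 17)² + 2*17) - 8397) = 1/(-(-2*13² + 34) - 8397) = 1/(-(-2*169 + 34) - 8397) = 1/(-(-338 + 34) - 8397) = 1/(-1*(-304) - 8397) = 1/(304 - 8397) = 1/(-8093) = -1/8093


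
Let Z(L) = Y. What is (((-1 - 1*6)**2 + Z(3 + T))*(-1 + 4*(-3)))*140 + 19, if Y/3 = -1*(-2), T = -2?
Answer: -100081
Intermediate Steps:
Y = 6 (Y = 3*(-1*(-2)) = 3*2 = 6)
Z(L) = 6
(((-1 - 1*6)**2 + Z(3 + T))*(-1 + 4*(-3)))*140 + 19 = (((-1 - 1*6)**2 + 6)*(-1 + 4*(-3)))*140 + 19 = (((-1 - 6)**2 + 6)*(-1 - 12))*140 + 19 = (((-7)**2 + 6)*(-13))*140 + 19 = ((49 + 6)*(-13))*140 + 19 = (55*(-13))*140 + 19 = -715*140 + 19 = -100100 + 19 = -100081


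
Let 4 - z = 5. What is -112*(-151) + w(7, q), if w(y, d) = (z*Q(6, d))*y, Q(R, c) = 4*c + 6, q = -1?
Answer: 16898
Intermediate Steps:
z = -1 (z = 4 - 1*5 = 4 - 5 = -1)
Q(R, c) = 6 + 4*c
w(y, d) = y*(-6 - 4*d) (w(y, d) = (-(6 + 4*d))*y = (-6 - 4*d)*y = y*(-6 - 4*d))
-112*(-151) + w(7, q) = -112*(-151) - 2*7*(3 + 2*(-1)) = 16912 - 2*7*(3 - 2) = 16912 - 2*7*1 = 16912 - 14 = 16898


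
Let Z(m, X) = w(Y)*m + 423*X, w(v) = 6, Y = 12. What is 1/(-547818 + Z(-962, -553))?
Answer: -1/787509 ≈ -1.2698e-6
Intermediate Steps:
Z(m, X) = 6*m + 423*X
1/(-547818 + Z(-962, -553)) = 1/(-547818 + (6*(-962) + 423*(-553))) = 1/(-547818 + (-5772 - 233919)) = 1/(-547818 - 239691) = 1/(-787509) = -1/787509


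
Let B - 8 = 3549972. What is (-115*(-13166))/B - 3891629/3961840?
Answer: -390831139591/703222638160 ≈ -0.55577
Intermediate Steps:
B = 3549980 (B = 8 + 3549972 = 3549980)
(-115*(-13166))/B - 3891629/3961840 = -115*(-13166)/3549980 - 3891629/3961840 = 1514090*(1/3549980) - 3891629*1/3961840 = 151409/354998 - 3891629/3961840 = -390831139591/703222638160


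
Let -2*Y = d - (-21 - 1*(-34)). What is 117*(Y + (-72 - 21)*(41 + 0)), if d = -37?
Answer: -443196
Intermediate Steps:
Y = 25 (Y = -(-37 - (-21 - 1*(-34)))/2 = -(-37 - (-21 + 34))/2 = -(-37 - 1*13)/2 = -(-37 - 13)/2 = -½*(-50) = 25)
117*(Y + (-72 - 21)*(41 + 0)) = 117*(25 + (-72 - 21)*(41 + 0)) = 117*(25 - 93*41) = 117*(25 - 3813) = 117*(-3788) = -443196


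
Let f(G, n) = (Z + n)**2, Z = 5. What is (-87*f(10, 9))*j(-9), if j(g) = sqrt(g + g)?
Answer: -51156*I*sqrt(2) ≈ -72346.0*I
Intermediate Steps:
f(G, n) = (5 + n)**2
j(g) = sqrt(2)*sqrt(g) (j(g) = sqrt(2*g) = sqrt(2)*sqrt(g))
(-87*f(10, 9))*j(-9) = (-87*(5 + 9)**2)*(sqrt(2)*sqrt(-9)) = (-87*14**2)*(sqrt(2)*(3*I)) = (-87*196)*(3*I*sqrt(2)) = -51156*I*sqrt(2)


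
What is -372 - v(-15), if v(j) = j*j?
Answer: -597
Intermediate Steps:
v(j) = j**2
-372 - v(-15) = -372 - 1*(-15)**2 = -372 - 1*225 = -372 - 225 = -597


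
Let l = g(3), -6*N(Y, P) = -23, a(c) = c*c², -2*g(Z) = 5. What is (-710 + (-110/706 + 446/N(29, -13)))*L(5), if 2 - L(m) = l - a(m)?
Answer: -1248671893/16238 ≈ -76898.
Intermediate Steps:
g(Z) = -5/2 (g(Z) = -½*5 = -5/2)
a(c) = c³
N(Y, P) = 23/6 (N(Y, P) = -⅙*(-23) = 23/6)
l = -5/2 ≈ -2.5000
L(m) = 9/2 + m³ (L(m) = 2 - (-5/2 - m³) = 2 + (5/2 + m³) = 9/2 + m³)
(-710 + (-110/706 + 446/N(29, -13)))*L(5) = (-710 + (-110/706 + 446/(23/6)))*(9/2 + 5³) = (-710 + (-110*1/706 + 446*(6/23)))*(9/2 + 125) = (-710 + (-55/353 + 2676/23))*(259/2) = (-710 + 943363/8119)*(259/2) = -4821127/8119*259/2 = -1248671893/16238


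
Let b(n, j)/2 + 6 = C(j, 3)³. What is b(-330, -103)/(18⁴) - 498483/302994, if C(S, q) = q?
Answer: -161469215/98170056 ≈ -1.6448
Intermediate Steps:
b(n, j) = 42 (b(n, j) = -12 + 2*3³ = -12 + 2*27 = -12 + 54 = 42)
b(-330, -103)/(18⁴) - 498483/302994 = 42/(18⁴) - 498483/302994 = 42/104976 - 498483*1/302994 = 42*(1/104976) - 55387/33666 = 7/17496 - 55387/33666 = -161469215/98170056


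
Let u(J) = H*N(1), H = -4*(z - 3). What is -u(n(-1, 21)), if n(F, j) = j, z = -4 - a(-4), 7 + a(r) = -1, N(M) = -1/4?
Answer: -1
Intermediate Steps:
N(M) = -1/4 (N(M) = -1*1/4 = -1/4)
a(r) = -8 (a(r) = -7 - 1 = -8)
z = 4 (z = -4 - 1*(-8) = -4 + 8 = 4)
H = -4 (H = -4*(4 - 3) = -4*1 = -4)
u(J) = 1 (u(J) = -4*(-1/4) = 1)
-u(n(-1, 21)) = -1*1 = -1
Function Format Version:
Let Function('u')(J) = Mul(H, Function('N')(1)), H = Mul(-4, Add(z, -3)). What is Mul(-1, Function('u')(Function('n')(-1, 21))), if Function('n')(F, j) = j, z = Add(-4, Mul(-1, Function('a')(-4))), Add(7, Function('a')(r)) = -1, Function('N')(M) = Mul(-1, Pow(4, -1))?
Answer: -1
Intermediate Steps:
Function('N')(M) = Rational(-1, 4) (Function('N')(M) = Mul(-1, Rational(1, 4)) = Rational(-1, 4))
Function('a')(r) = -8 (Function('a')(r) = Add(-7, -1) = -8)
z = 4 (z = Add(-4, Mul(-1, -8)) = Add(-4, 8) = 4)
H = -4 (H = Mul(-4, Add(4, -3)) = Mul(-4, 1) = -4)
Function('u')(J) = 1 (Function('u')(J) = Mul(-4, Rational(-1, 4)) = 1)
Mul(-1, Function('u')(Function('n')(-1, 21))) = Mul(-1, 1) = -1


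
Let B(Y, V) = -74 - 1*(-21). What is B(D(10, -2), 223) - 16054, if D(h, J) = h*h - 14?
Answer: -16107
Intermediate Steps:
D(h, J) = -14 + h² (D(h, J) = h² - 14 = -14 + h²)
B(Y, V) = -53 (B(Y, V) = -74 + 21 = -53)
B(D(10, -2), 223) - 16054 = -53 - 16054 = -16107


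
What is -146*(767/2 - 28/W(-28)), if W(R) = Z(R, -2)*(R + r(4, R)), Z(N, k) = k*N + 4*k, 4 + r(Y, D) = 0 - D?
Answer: -1344295/24 ≈ -56012.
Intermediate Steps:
r(Y, D) = -4 - D (r(Y, D) = -4 + (0 - D) = -4 - D)
Z(N, k) = 4*k + N*k (Z(N, k) = N*k + 4*k = 4*k + N*k)
W(R) = 32 + 8*R (W(R) = (-2*(4 + R))*(R + (-4 - R)) = (-8 - 2*R)*(-4) = 32 + 8*R)
-146*(767/2 - 28/W(-28)) = -146*(767/2 - 28/(32 + 8*(-28))) = -146*(767*(1/2) - 28/(32 - 224)) = -146*(767/2 - 28/(-192)) = -146*(767/2 - 28*(-1/192)) = -146*(767/2 + 7/48) = -146*18415/48 = -1344295/24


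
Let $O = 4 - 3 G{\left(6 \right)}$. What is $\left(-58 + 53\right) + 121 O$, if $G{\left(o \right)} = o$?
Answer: $-1699$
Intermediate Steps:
$O = -14$ ($O = 4 - 18 = -14$)
$\left(-58 + 53\right) + 121 O = \left(-58 + 53\right) + 121 \left(-14\right) = -5 - 1694 = -1699$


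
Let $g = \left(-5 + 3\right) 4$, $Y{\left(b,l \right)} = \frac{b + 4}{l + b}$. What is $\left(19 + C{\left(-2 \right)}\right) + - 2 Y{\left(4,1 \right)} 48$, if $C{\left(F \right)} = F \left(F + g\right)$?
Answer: $- \frac{573}{5} \approx -114.6$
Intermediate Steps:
$Y{\left(b,l \right)} = \frac{4 + b}{b + l}$
$g = -8$ ($g = \left(-2\right) 4 = -8$)
$C{\left(F \right)} = F \left(-8 + F\right)$ ($C{\left(F \right)} = F \left(F - 8\right) = F \left(-8 + F\right)$)
$\left(19 + C{\left(-2 \right)}\right) + - 2 Y{\left(4,1 \right)} 48 = \left(19 - 2 \left(-8 - 2\right)\right) + - 2 \frac{4 + 4}{4 + 1} \cdot 48 = \left(19 - -20\right) + - 2 \cdot \frac{1}{5} \cdot 8 \cdot 48 = \left(19 + 20\right) + - 2 \cdot \frac{1}{5} \cdot 8 \cdot 48 = 39 + \left(-2\right) \frac{8}{5} \cdot 48 = 39 - \frac{768}{5} = - \frac{573}{5}$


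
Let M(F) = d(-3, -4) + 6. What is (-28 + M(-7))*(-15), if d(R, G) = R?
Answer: 375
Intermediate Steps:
M(F) = 3 (M(F) = -3 + 6 = 3)
(-28 + M(-7))*(-15) = (-28 + 3)*(-15) = -25*(-15) = 375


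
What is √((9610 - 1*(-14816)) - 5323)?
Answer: √19103 ≈ 138.21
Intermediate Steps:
√((9610 - 1*(-14816)) - 5323) = √((9610 + 14816) - 5323) = √(24426 - 5323) = √19103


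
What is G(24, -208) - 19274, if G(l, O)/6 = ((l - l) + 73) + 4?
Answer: -18812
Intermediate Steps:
G(l, O) = 462 (G(l, O) = 6*(((l - l) + 73) + 4) = 6*((0 + 73) + 4) = 6*(73 + 4) = 6*77 = 462)
G(24, -208) - 19274 = 462 - 19274 = -18812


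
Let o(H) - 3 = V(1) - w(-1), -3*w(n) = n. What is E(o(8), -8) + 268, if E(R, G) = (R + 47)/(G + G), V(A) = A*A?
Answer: 1589/6 ≈ 264.83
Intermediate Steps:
V(A) = A²
w(n) = -n/3
o(H) = 11/3 (o(H) = 3 + (1² - (-1)*(-1)/3) = 3 + (1 - 1*⅓) = 3 + (1 - ⅓) = 3 + ⅔ = 11/3)
E(R, G) = (47 + R)/(2*G) (E(R, G) = (47 + R)/((2*G)) = (47 + R)*(1/(2*G)) = (47 + R)/(2*G))
E(o(8), -8) + 268 = (½)*(47 + 11/3)/(-8) + 268 = (½)*(-⅛)*(152/3) + 268 = -19/6 + 268 = 1589/6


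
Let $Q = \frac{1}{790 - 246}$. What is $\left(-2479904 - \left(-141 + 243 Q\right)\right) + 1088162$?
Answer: $- \frac{757031187}{544} \approx -1.3916 \cdot 10^{6}$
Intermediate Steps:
$Q = \frac{1}{544} \approx 0.0018382$
$\left(-2479904 - \left(-141 + 243 Q\right)\right) + 1088162 = \left(-2479904 + \left(141 - \frac{243}{544}\right)\right) + 1088162 = \left(-2479904 + \frac{76461}{544}\right) + 1088162 = - \frac{1348991315}{544} + 1088162 = - \frac{757031187}{544}$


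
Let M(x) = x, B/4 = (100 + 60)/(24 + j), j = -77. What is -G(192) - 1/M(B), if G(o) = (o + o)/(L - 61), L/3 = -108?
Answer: 53233/49280 ≈ 1.0802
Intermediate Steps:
L = -324 (L = 3*(-108) = -324)
G(o) = -2*o/385 (G(o) = (o + o)/(-324 - 61) = (2*o)/(-385) = (2*o)*(-1/385) = -2*o/385)
B = -640/53 (B = 4*((100 + 60)/(24 - 77)) = 4*(160/(-53)) = 4*(160*(-1/53)) = 4*(-160/53) = -640/53 ≈ -12.075)
-G(192) - 1/M(B) = -(-2)*192/385 - 1/(-640/53) = -1*(-384/385) - 1*(-53/640) = 384/385 + 53/640 = 53233/49280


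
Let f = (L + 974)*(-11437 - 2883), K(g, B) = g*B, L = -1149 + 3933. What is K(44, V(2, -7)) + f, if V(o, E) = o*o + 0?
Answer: -53814384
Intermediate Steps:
L = 2784
V(o, E) = o² (V(o, E) = o² + 0 = o²)
K(g, B) = B*g
f = -53814560 (f = (2784 + 974)*(-11437 - 2883) = 3758*(-14320) = -53814560)
K(44, V(2, -7)) + f = 2²*44 - 53814560 = 4*44 - 53814560 = 176 - 53814560 = -53814384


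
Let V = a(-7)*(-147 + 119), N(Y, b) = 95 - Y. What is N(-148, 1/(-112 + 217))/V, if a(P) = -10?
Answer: 243/280 ≈ 0.86786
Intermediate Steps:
V = 280 (V = -10*(-147 + 119) = -10*(-28) = 280)
N(-148, 1/(-112 + 217))/V = (95 - 1*(-148))/280 = (95 + 148)*(1/280) = 243*(1/280) = 243/280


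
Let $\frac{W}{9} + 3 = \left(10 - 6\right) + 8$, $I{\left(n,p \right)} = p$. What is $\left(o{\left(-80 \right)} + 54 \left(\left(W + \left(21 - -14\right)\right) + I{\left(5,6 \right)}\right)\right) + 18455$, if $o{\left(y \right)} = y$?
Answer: $24963$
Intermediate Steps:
$W = 81$ ($W = -27 + 9 \left(\left(10 - 6\right) + 8\right) = -27 + 9 \left(4 + 8\right) = -27 + 9 \cdot 12 = -27 + 108 = 81$)
$\left(o{\left(-80 \right)} + 54 \left(\left(W + \left(21 - -14\right)\right) + I{\left(5,6 \right)}\right)\right) + 18455 = \left(-80 + 54 \left(\left(81 + \left(21 - -14\right)\right) + 6\right)\right) + 18455 = \left(-80 + 54 \left(\left(81 + \left(21 + 14\right)\right) + 6\right)\right) + 18455 = \left(-80 + 54 \left(\left(81 + 35\right) + 6\right)\right) + 18455 = \left(-80 + 54 \left(116 + 6\right)\right) + 18455 = \left(-80 + 54 \cdot 122\right) + 18455 = \left(-80 + 6588\right) + 18455 = 6508 + 18455 = 24963$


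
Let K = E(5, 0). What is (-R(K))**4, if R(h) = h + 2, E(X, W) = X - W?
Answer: 2401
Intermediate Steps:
K = 5 (K = 5 - 1*0 = 5 + 0 = 5)
R(h) = 2 + h
(-R(K))**4 = (-(2 + 5))**4 = (-1*7)**4 = (-7)**4 = 2401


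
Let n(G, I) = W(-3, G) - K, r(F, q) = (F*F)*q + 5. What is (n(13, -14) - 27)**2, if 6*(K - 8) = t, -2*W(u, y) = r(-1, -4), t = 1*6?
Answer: 5329/4 ≈ 1332.3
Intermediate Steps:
t = 6
r(F, q) = 5 + q*F**2 (r(F, q) = F**2*q + 5 = q*F**2 + 5 = 5 + q*F**2)
W(u, y) = -1/2 (W(u, y) = -(5 - 4*(-1)**2)/2 = -(5 - 4*1)/2 = -(5 - 4)/2 = -1/2*1 = -1/2)
K = 9 (K = 8 + (1/6)*6 = 8 + 1 = 9)
n(G, I) = -19/2 (n(G, I) = -1/2 - 1*9 = -1/2 - 9 = -19/2)
(n(13, -14) - 27)**2 = (-19/2 - 27)**2 = (-73/2)**2 = 5329/4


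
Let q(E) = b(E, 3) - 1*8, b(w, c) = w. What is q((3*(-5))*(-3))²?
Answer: 1369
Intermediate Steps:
q(E) = -8 + E (q(E) = E - 1*8 = E - 8 = -8 + E)
q((3*(-5))*(-3))² = (-8 + (3*(-5))*(-3))² = (-8 - 15*(-3))² = (-8 + 45)² = 37² = 1369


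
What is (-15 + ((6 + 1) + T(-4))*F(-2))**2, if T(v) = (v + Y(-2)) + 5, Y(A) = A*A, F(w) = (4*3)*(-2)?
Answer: 91809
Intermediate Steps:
F(w) = -24 (F(w) = 12*(-2) = -24)
Y(A) = A**2
T(v) = 9 + v (T(v) = (v + (-2)**2) + 5 = (v + 4) + 5 = (4 + v) + 5 = 9 + v)
(-15 + ((6 + 1) + T(-4))*F(-2))**2 = (-15 + ((6 + 1) + (9 - 4))*(-24))**2 = (-15 + (7 + 5)*(-24))**2 = (-15 + 12*(-24))**2 = (-15 - 288)**2 = (-303)**2 = 91809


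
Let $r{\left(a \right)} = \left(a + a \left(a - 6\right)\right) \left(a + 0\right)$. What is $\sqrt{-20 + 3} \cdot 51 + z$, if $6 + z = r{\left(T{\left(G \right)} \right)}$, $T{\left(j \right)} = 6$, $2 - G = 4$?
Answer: $30 + 51 i \sqrt{17} \approx 30.0 + 210.28 i$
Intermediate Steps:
$G = -2$ ($G = 2 - 4 = -2$)
$r{\left(a \right)} = a \left(a + a \left(-6 + a\right)\right)$ ($r{\left(a \right)} = \left(a + a \left(-6 + a\right)\right) a = a \left(a + a \left(-6 + a\right)\right)$)
$z = 30$ ($z = -6 + 6^{2} \left(-5 + 6\right) = -6 + 36 \cdot 1 = -6 + 36 = 30$)
$\sqrt{-20 + 3} \cdot 51 + z = \sqrt{-20 + 3} \cdot 51 + 30 = \sqrt{-17} \cdot 51 + 30 = i \sqrt{17} \cdot 51 + 30 = 51 i \sqrt{17} + 30 = 30 + 51 i \sqrt{17}$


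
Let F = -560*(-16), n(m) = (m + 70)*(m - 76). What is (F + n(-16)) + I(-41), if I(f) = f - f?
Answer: 3992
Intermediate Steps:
n(m) = (-76 + m)*(70 + m) (n(m) = (70 + m)*(-76 + m) = (-76 + m)*(70 + m))
I(f) = 0
F = 8960
(F + n(-16)) + I(-41) = (8960 + (-5320 + (-16)² - 6*(-16))) + 0 = (8960 + (-5320 + 256 + 96)) + 0 = (8960 - 4968) + 0 = 3992 + 0 = 3992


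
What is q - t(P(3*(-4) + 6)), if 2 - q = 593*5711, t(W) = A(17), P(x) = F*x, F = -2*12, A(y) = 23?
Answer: -3386644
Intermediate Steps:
F = -24
P(x) = -24*x
t(W) = 23
q = -3386621 (q = 2 - 593*5711 = 2 - 1*3386623 = 2 - 3386623 = -3386621)
q - t(P(3*(-4) + 6)) = -3386621 - 1*23 = -3386621 - 23 = -3386644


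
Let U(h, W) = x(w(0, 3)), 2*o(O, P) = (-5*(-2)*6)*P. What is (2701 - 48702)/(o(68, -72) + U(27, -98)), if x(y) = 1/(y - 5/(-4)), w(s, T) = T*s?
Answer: 230005/10796 ≈ 21.305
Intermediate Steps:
o(O, P) = 30*P (o(O, P) = ((-5*(-2)*6)*P)/2 = ((10*6)*P)/2 = (60*P)/2 = 30*P)
x(y) = 1/(5/4 + y) (x(y) = 1/(y - 5*(-¼)) = 1/(y + 5/4) = 1/(5/4 + y))
U(h, W) = ⅘ (U(h, W) = 4/(5 + 4*(3*0)) = 4/(5 + 4*0) = 4/(5 + 0) = 4/5 = 4*(⅕) = ⅘)
(2701 - 48702)/(o(68, -72) + U(27, -98)) = (2701 - 48702)/(30*(-72) + ⅘) = -46001/(-2160 + ⅘) = -46001/(-10796/5) = -46001*(-5/10796) = 230005/10796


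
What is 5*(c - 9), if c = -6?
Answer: -75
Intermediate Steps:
5*(c - 9) = 5*(-6 - 9) = 5*(-15) = -75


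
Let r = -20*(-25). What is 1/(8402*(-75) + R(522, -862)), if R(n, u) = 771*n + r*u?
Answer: -1/658688 ≈ -1.5182e-6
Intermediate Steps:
r = 500
R(n, u) = 500*u + 771*n (R(n, u) = 771*n + 500*u = 500*u + 771*n)
1/(8402*(-75) + R(522, -862)) = 1/(8402*(-75) + (500*(-862) + 771*522)) = 1/(-630150 + (-431000 + 402462)) = 1/(-630150 - 28538) = 1/(-658688) = -1/658688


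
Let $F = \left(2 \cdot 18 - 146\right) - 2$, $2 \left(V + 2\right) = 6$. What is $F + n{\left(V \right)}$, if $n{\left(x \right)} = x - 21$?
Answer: $-132$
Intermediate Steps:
$V = 1$ ($V = -2 + \frac{1}{2} \cdot 6 = -2 + 3 = 1$)
$F = -112$ ($F = \left(36 - 146\right) - 2 = -110 - 2 = -112$)
$n{\left(x \right)} = -21 + x$
$F + n{\left(V \right)} = -112 + \left(-21 + 1\right) = -112 - 20 = -132$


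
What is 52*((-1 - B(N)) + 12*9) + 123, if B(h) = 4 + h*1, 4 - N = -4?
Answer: 5063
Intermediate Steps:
N = 8 (N = 4 - 1*(-4) = 4 + 4 = 8)
B(h) = 4 + h
52*((-1 - B(N)) + 12*9) + 123 = 52*((-1 - (4 + 8)) + 12*9) + 123 = 52*((-1 - 1*12) + 108) + 123 = 52*((-1 - 12) + 108) + 123 = 52*(-13 + 108) + 123 = 52*95 + 123 = 4940 + 123 = 5063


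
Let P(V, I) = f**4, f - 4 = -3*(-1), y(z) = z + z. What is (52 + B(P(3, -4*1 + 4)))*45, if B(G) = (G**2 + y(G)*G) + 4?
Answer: 778250655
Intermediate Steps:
y(z) = 2*z
f = 7 (f = 4 - 3*(-1) = 4 + 3 = 7)
P(V, I) = 2401 (P(V, I) = 7**4 = 2401)
B(G) = 4 + 3*G**2 (B(G) = (G**2 + (2*G)*G) + 4 = (G**2 + 2*G**2) + 4 = 3*G**2 + 4 = 4 + 3*G**2)
(52 + B(P(3, -4*1 + 4)))*45 = (52 + (4 + 3*2401**2))*45 = (52 + (4 + 3*5764801))*45 = (52 + (4 + 17294403))*45 = (52 + 17294407)*45 = 17294459*45 = 778250655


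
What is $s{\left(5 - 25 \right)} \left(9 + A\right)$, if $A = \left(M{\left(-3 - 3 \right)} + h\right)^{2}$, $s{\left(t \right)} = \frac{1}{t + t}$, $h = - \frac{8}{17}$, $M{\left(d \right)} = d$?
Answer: $- \frac{14701}{11560} \approx -1.2717$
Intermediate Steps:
$h = - \frac{8}{17}$ ($h = \left(-8\right) \frac{1}{17} = - \frac{8}{17} \approx -0.47059$)
$s{\left(t \right)} = \frac{1}{2 t}$
$A = \frac{12100}{289}$ ($A = \left(\left(-3 - 3\right) - \frac{8}{17}\right)^{2} = \left(-6 - \frac{8}{17}\right)^{2} = \left(- \frac{110}{17}\right)^{2} = \frac{12100}{289} \approx 41.869$)
$s{\left(5 - 25 \right)} \left(9 + A\right) = \frac{1}{2 \left(5 - 25\right)} \left(9 + \frac{12100}{289}\right) = \frac{1}{2 \left(5 - 25\right)} \frac{14701}{289} = \frac{1}{2 \left(-20\right)} \frac{14701}{289} = \frac{1}{2} \left(- \frac{1}{20}\right) \frac{14701}{289} = \left(- \frac{1}{40}\right) \frac{14701}{289} = - \frac{14701}{11560}$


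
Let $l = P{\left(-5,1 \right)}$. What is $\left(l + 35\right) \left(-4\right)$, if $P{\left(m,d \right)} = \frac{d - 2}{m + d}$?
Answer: $-141$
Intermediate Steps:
$P{\left(m,d \right)} = \frac{-2 + d}{d + m}$
$l = \frac{1}{4}$ ($l = \frac{-2 + 1}{1 - 5} = \frac{1}{-4} \left(-1\right) = \left(- \frac{1}{4}\right) \left(-1\right) = \frac{1}{4} \approx 0.25$)
$\left(l + 35\right) \left(-4\right) = \left(\frac{1}{4} + 35\right) \left(-4\right) = \frac{141}{4} \left(-4\right) = -141$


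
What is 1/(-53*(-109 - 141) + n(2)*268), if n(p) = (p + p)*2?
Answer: 1/15394 ≈ 6.4960e-5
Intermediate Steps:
n(p) = 4*p (n(p) = (2*p)*2 = 4*p)
1/(-53*(-109 - 141) + n(2)*268) = 1/(-53*(-109 - 141) + (4*2)*268) = 1/(-53*(-250) + 8*268) = 1/(13250 + 2144) = 1/15394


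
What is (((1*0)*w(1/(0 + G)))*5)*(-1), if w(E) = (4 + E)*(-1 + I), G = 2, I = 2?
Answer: 0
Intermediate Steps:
w(E) = 4 + E (w(E) = (4 + E)*(-1 + 2) = (4 + E)*1 = 4 + E)
(((1*0)*w(1/(0 + G)))*5)*(-1) = (((1*0)*(4 + 1/(0 + 2)))*5)*(-1) = ((0*(4 + 1/2))*5)*(-1) = ((0*(9/2))*5)*(-1) = (0*5)*(-1) = 0*(-1) = 0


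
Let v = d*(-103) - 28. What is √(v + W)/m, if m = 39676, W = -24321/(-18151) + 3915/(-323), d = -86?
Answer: √75783786905004871/116305690774 ≈ 0.0023669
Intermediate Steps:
W = -63205482/5862773 (W = -24321*(-1/18151) + 3915*(-1/323) = 24321/18151 - 3915/323 = -63205482/5862773 ≈ -10.781)
v = 8830 (v = -86*(-103) - 28 = 8858 - 28 = 8830)
√(v + W)/m = √(8830 - 63205482/5862773)/39676 = √(51705080108/5862773)*(1/39676) = (2*√75783786905004871/5862773)*(1/39676) = √75783786905004871/116305690774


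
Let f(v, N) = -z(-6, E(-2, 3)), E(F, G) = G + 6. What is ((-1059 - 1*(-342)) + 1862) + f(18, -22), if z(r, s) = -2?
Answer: 1147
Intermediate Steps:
E(F, G) = 6 + G
f(v, N) = 2 (f(v, N) = -1*(-2) = 2)
((-1059 - 1*(-342)) + 1862) + f(18, -22) = ((-1059 - 1*(-342)) + 1862) + 2 = ((-1059 + 342) + 1862) + 2 = (-717 + 1862) + 2 = 1145 + 2 = 1147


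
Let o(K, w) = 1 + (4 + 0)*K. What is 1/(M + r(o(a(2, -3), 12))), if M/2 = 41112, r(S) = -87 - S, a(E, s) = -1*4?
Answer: 1/82152 ≈ 1.2173e-5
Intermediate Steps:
a(E, s) = -4
o(K, w) = 1 + 4*K
M = 82224 (M = 2*41112 = 82224)
1/(M + r(o(a(2, -3), 12))) = 1/(82224 + (-87 - (1 + 4*(-4)))) = 1/(82224 + (-87 - (1 - 16))) = 1/(82224 + (-87 - 1*(-15))) = 1/(82224 + (-87 + 15)) = 1/(82224 - 72) = 1/82152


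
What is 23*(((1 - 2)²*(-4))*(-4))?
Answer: 368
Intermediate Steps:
23*(((1 - 2)²*(-4))*(-4)) = 23*(((-1)²*(-4))*(-4)) = 23*((1*(-4))*(-4)) = 23*(-4*(-4)) = 23*16 = 368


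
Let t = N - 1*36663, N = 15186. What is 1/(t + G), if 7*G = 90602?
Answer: -7/59737 ≈ -0.00011718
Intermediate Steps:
G = 90602/7 (G = (⅐)*90602 = 90602/7 ≈ 12943.)
t = -21477 (t = 15186 - 1*36663 = 15186 - 36663 = -21477)
1/(t + G) = 1/(-21477 + 90602/7) = 1/(-59737/7) = -7/59737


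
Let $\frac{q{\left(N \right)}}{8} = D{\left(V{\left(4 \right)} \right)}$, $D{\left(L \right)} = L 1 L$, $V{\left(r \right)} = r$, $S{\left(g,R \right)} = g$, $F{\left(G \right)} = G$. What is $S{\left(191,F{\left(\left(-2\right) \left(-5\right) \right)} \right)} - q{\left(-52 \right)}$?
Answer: $63$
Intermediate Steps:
$D{\left(L \right)} = L^{2}$ ($D{\left(L \right)} = L L = L^{2}$)
$q{\left(N \right)} = 128$ ($q{\left(N \right)} = 8 \cdot 4^{2} = 8 \cdot 16 = 128$)
$S{\left(191,F{\left(\left(-2\right) \left(-5\right) \right)} \right)} - q{\left(-52 \right)} = 191 - 128 = 63$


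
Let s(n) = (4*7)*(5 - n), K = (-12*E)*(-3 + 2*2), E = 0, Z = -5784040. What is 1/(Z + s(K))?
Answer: -1/5783900 ≈ -1.7289e-7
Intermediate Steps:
K = 0 (K = (-12*0)*(-3 + 2*2) = 0*(-3 + 4) = 0*1 = 0)
s(n) = 140 - 28*n (s(n) = 28*(5 - n) = 140 - 28*n)
1/(Z + s(K)) = 1/(-5784040 + (140 - 28*0)) = 1/(-5784040 + (140 + 0)) = 1/(-5784040 + 140) = 1/(-5783900) = -1/5783900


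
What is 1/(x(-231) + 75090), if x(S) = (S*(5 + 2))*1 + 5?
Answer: 1/73478 ≈ 1.3610e-5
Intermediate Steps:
x(S) = 5 + 7*S (x(S) = (S*7)*1 + 5 = (7*S)*1 + 5 = 7*S + 5 = 5 + 7*S)
1/(x(-231) + 75090) = 1/((5 + 7*(-231)) + 75090) = 1/((5 - 1617) + 75090) = 1/(-1612 + 75090) = 1/73478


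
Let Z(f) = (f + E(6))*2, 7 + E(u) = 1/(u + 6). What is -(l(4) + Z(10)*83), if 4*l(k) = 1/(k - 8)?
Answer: -24565/48 ≈ -511.77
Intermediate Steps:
E(u) = -7 + 1/(6 + u) (E(u) = -7 + 1/(u + 6) = -7 + 1/(6 + u))
l(k) = 1/(4*(-8 + k)) (l(k) = 1/(4*(k - 8)) = 1/(4*(-8 + k)))
Z(f) = -83/6 + 2*f (Z(f) = (f + (-41 - 7*6)/(6 + 6))*2 = (f + (-41 - 42)/12)*2 = (f + (1/12)*(-83))*2 = (f - 83/12)*2 = (-83/12 + f)*2 = -83/6 + 2*f)
-(l(4) + Z(10)*83) = -(1/(4*(-8 + 4)) + (-83/6 + 2*10)*83) = -((¼)/(-4) + (-83/6 + 20)*83) = -((¼)*(-¼) + (37/6)*83) = -(-1/16 + 3071/6) = -1*24565/48 = -24565/48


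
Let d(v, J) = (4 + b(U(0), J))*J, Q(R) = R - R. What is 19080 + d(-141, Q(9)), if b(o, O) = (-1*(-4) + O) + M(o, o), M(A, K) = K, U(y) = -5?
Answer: 19080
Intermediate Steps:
b(o, O) = 4 + O + o (b(o, O) = (-1*(-4) + O) + o = (4 + O) + o = 4 + O + o)
Q(R) = 0
d(v, J) = J*(3 + J) (d(v, J) = (4 + (4 + J - 5))*J = (4 + (-1 + J))*J = (3 + J)*J = J*(3 + J))
19080 + d(-141, Q(9)) = 19080 + 0*(3 + 0) = 19080 + 0*3 = 19080 + 0 = 19080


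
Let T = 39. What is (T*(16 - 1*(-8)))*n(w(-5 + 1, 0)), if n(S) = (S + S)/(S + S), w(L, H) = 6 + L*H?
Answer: 936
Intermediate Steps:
w(L, H) = 6 + H*L
n(S) = 1 (n(S) = (2*S)/((2*S)) = (2*S)*(1/(2*S)) = 1)
(T*(16 - 1*(-8)))*n(w(-5 + 1, 0)) = (39*(16 - 1*(-8)))*1 = (39*(16 + 8))*1 = (39*24)*1 = 936*1 = 936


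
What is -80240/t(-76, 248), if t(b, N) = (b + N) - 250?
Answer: 40120/39 ≈ 1028.7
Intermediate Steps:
t(b, N) = -250 + N + b (t(b, N) = (N + b) - 250 = -250 + N + b)
-80240/t(-76, 248) = -80240/(-250 + 248 - 76) = -80240/(-78) = -80240*(-1/78) = 40120/39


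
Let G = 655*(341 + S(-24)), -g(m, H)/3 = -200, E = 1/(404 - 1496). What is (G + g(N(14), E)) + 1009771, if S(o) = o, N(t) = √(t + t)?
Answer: 1218006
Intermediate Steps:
N(t) = √2*√t (N(t) = √(2*t) = √2*√t)
E = -1/1092 (E = 1/(-1092) = -1/1092 ≈ -0.00091575)
g(m, H) = 600 (g(m, H) = -3*(-200) = 600)
G = 207635 (G = 655*(341 - 24) = 655*317 = 207635)
(G + g(N(14), E)) + 1009771 = (207635 + 600) + 1009771 = 208235 + 1009771 = 1218006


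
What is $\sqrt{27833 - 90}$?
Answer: $\sqrt{27743} \approx 166.56$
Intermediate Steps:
$\sqrt{27833 - 90} = \sqrt{27743}$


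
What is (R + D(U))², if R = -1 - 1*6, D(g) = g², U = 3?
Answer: 4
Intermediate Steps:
R = -7 (R = -1 - 6 = -7)
(R + D(U))² = (-7 + 3²)² = (-7 + 9)² = 2² = 4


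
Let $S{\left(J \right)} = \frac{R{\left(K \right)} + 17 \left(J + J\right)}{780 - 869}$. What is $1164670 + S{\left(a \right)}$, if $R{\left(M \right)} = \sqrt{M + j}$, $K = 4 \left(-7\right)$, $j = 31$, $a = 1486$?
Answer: $\frac{103605106}{89} - \frac{\sqrt{3}}{89} \approx 1.1641 \cdot 10^{6}$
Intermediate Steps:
$K = -28$
$R{\left(M \right)} = \sqrt{31 + M}$ ($R{\left(M \right)} = \sqrt{M + 31} = \sqrt{31 + M}$)
$S{\left(J \right)} = - \frac{34 J}{89} - \frac{\sqrt{3}}{89}$ ($S{\left(J \right)} = \frac{\sqrt{31 - 28} + 17 \left(J + J\right)}{780 - 869} = \frac{\sqrt{3} + 17 \cdot 2 J}{-89} = \left(\sqrt{3} + 34 J\right) \left(- \frac{1}{89}\right) = - \frac{34 J}{89} - \frac{\sqrt{3}}{89}$)
$1164670 + S{\left(a \right)} = 1164670 - \left(\frac{50524}{89} + \frac{\sqrt{3}}{89}\right) = \frac{103605106}{89} - \frac{\sqrt{3}}{89}$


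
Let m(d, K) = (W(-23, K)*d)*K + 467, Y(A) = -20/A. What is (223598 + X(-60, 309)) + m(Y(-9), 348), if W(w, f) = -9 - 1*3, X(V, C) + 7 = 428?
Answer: 215206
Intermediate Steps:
X(V, C) = 421 (X(V, C) = -7 + 428 = 421)
W(w, f) = -12 (W(w, f) = -9 - 3 = -12)
m(d, K) = 467 - 12*K*d (m(d, K) = (-12*d)*K + 467 = -12*K*d + 467 = 467 - 12*K*d)
(223598 + X(-60, 309)) + m(Y(-9), 348) = (223598 + 421) + (467 - 12*348*(-20/(-9))) = 224019 + (467 - 12*348*(-20*(-1/9))) = 224019 + (467 - 12*348*20/9) = 224019 + (467 - 9280) = 224019 - 8813 = 215206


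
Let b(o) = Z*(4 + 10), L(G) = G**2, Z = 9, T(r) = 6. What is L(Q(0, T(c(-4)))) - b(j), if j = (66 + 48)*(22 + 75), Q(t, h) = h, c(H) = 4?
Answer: -90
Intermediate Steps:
j = 11058 (j = 114*97 = 11058)
b(o) = 126 (b(o) = 9*(4 + 10) = 9*14 = 126)
L(Q(0, T(c(-4)))) - b(j) = 6**2 - 1*126 = 36 - 126 = -90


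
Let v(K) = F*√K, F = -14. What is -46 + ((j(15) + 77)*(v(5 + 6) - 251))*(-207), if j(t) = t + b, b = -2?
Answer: 4676084 + 260820*√11 ≈ 5.5411e+6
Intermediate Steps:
j(t) = -2 + t (j(t) = t - 2 = -2 + t)
v(K) = -14*√K
-46 + ((j(15) + 77)*(v(5 + 6) - 251))*(-207) = -46 + (((-2 + 15) + 77)*(-14*√(5 + 6) - 251))*(-207) = -46 + ((13 + 77)*(-14*√11 - 251))*(-207) = -46 + (90*(-251 - 14*√11))*(-207) = -46 + (-22590 - 1260*√11)*(-207) = -46 + (4676130 + 260820*√11) = 4676084 + 260820*√11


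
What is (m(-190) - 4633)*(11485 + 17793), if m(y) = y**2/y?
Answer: -141207794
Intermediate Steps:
m(y) = y
(m(-190) - 4633)*(11485 + 17793) = (-190 - 4633)*(11485 + 17793) = -4823*29278 = -141207794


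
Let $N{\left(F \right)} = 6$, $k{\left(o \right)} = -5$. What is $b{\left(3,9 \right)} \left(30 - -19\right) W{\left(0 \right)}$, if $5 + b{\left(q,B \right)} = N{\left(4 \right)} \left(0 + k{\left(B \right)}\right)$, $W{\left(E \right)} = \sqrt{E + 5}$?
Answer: $- 1715 \sqrt{5} \approx -3834.9$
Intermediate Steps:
$W{\left(E \right)} = \sqrt{5 + E}$
$b{\left(q,B \right)} = -35$ ($b{\left(q,B \right)} = -5 + 6 \left(0 - 5\right) = -5 + 6 \left(-5\right) = -5 - 30 = -35$)
$b{\left(3,9 \right)} \left(30 - -19\right) W{\left(0 \right)} = - 35 \left(30 - -19\right) \sqrt{5 + 0} = - 35 \left(30 + 19\right) \sqrt{5} = \left(-35\right) 49 \sqrt{5} = - 1715 \sqrt{5}$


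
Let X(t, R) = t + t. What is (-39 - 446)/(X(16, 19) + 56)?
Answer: -485/88 ≈ -5.5114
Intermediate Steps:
X(t, R) = 2*t
(-39 - 446)/(X(16, 19) + 56) = (-39 - 446)/(2*16 + 56) = -485/(32 + 56) = -485/88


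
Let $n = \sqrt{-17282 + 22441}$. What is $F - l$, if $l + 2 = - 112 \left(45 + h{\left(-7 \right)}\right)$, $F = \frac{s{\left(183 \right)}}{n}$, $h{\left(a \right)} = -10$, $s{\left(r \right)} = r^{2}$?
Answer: $3922 + \frac{33489 \sqrt{5159}}{5159} \approx 4388.3$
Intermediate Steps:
$n = \sqrt{5159} \approx 71.826$
$F = \frac{33489 \sqrt{5159}}{5159}$ ($F = \frac{183^{2}}{\sqrt{5159}} = 33489 \frac{\sqrt{5159}}{5159} = \frac{33489 \sqrt{5159}}{5159} \approx 466.25$)
$l = -3922$ ($l = -2 - 112 \left(45 - 10\right) = -2 - 3920 = -3922$)
$F - l = \frac{33489 \sqrt{5159}}{5159} - -3922 = \frac{33489 \sqrt{5159}}{5159} + 3922 = 3922 + \frac{33489 \sqrt{5159}}{5159}$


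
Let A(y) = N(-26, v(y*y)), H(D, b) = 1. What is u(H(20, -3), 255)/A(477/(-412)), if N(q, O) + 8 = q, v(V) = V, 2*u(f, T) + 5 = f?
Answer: 1/17 ≈ 0.058824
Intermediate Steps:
u(f, T) = -5/2 + f/2
N(q, O) = -8 + q
A(y) = -34 (A(y) = -8 - 26 = -34)
u(H(20, -3), 255)/A(477/(-412)) = (-5/2 + (½)*1)/(-34) = (-5/2 + ½)*(-1/34) = -2*(-1/34) = 1/17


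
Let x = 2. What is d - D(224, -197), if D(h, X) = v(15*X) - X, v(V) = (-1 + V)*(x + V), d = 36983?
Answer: -8692282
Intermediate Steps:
v(V) = (-1 + V)*(2 + V)
D(h, X) = -2 + 14*X + 225*X**2 (D(h, X) = (-2 + 15*X + (15*X)**2) - X = (-2 + 15*X + 225*X**2) - X = -2 + 14*X + 225*X**2)
d - D(224, -197) = 36983 - (-2 + 14*(-197) + 225*(-197)**2) = 36983 - (-2 - 2758 + 225*38809) = 36983 - (-2 - 2758 + 8732025) = 36983 - 1*8729265 = 36983 - 8729265 = -8692282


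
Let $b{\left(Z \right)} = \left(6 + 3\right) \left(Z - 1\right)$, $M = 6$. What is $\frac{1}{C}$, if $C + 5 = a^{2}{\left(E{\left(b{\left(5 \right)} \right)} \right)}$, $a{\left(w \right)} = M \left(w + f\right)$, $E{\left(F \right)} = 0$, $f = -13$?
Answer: $\frac{1}{6079} \approx 0.0001645$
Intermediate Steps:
$b{\left(Z \right)} = -9 + 9 Z$ ($b{\left(Z \right)} = 9 \left(-1 + Z\right) = -9 + 9 Z$)
$a{\left(w \right)} = -78 + 6 w$ ($a{\left(w \right)} = 6 \left(w - 13\right) = 6 \left(-13 + w\right) = -78 + 6 w$)
$C = 6079$ ($C = -5 + \left(-78 + 6 \cdot 0\right)^{2} = -5 + \left(-78 + 0\right)^{2} = -5 + \left(-78\right)^{2} = -5 + 6084 = 6079$)
$\frac{1}{C} = \frac{1}{6079}$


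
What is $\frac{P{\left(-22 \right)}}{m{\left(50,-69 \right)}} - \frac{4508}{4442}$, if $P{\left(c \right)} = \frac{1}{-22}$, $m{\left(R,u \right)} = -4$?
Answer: $- \frac{196131}{195448} \approx -1.0035$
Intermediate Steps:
$P{\left(c \right)} = - \frac{1}{22}$
$\frac{P{\left(-22 \right)}}{m{\left(50,-69 \right)}} - \frac{4508}{4442} = - \frac{1}{22 \left(-4\right)} - \frac{4508}{4442} = \left(- \frac{1}{22}\right) \left(- \frac{1}{4}\right) - \frac{2254}{2221} = \frac{1}{88} - \frac{2254}{2221} = - \frac{196131}{195448}$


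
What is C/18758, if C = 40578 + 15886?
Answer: 28232/9379 ≈ 3.0101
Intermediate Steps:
C = 56464
C/18758 = 56464/18758 = 56464*(1/18758) = 28232/9379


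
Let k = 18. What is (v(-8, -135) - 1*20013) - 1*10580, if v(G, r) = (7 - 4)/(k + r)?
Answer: -1193128/39 ≈ -30593.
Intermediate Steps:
v(G, r) = 3/(18 + r) (v(G, r) = (7 - 4)/(18 + r) = 3/(18 + r))
(v(-8, -135) - 1*20013) - 1*10580 = (3/(18 - 135) - 1*20013) - 1*10580 = (3/(-117) - 20013) - 10580 = (3*(-1/117) - 20013) - 10580 = (-1/39 - 20013) - 10580 = -780508/39 - 10580 = -1193128/39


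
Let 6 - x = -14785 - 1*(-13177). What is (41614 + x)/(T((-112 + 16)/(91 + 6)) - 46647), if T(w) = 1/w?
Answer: -4149888/4478209 ≈ -0.92668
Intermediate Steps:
x = 1614 (x = 6 - (-14785 - 1*(-13177)) = 6 - (-14785 + 13177) = 6 - 1*(-1608) = 6 + 1608 = 1614)
(41614 + x)/(T((-112 + 16)/(91 + 6)) - 46647) = (41614 + 1614)/(1/((-112 + 16)/(91 + 6)) - 46647) = 43228/(1/(-96/97) - 46647) = 43228/(-97/96 - 46647) = 43228/(-4478209/96) = 43228*(-96/4478209) = -4149888/4478209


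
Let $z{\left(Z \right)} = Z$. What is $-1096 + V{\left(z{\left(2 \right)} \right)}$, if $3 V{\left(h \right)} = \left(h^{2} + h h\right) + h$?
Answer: $- \frac{3278}{3} \approx -1092.7$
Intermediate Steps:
$V{\left(h \right)} = \frac{h}{3} + \frac{2 h^{2}}{3}$ ($V{\left(h \right)} = \frac{\left(h^{2} + h h\right) + h}{3} = \frac{\left(h^{2} + h^{2}\right) + h}{3} = \frac{2 h^{2} + h}{3} = \frac{h + 2 h^{2}}{3} = \frac{h}{3} + \frac{2 h^{2}}{3}$)
$-1096 + V{\left(z{\left(2 \right)} \right)} = -1096 + \frac{1}{3} \cdot 2 \left(1 + 2 \cdot 2\right) = -1096 + \frac{1}{3} \cdot 2 \left(1 + 4\right) = -1096 + \frac{1}{3} \cdot 2 \cdot 5 = -1096 + \frac{10}{3} = - \frac{3278}{3}$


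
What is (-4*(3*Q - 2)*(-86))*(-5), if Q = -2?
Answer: 13760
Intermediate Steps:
(-4*(3*Q - 2)*(-86))*(-5) = (-4*(3*(-2) - 2)*(-86))*(-5) = (-4*(-6 - 2)*(-86))*(-5) = (-4*(-8)*(-86))*(-5) = (32*(-86))*(-5) = -2752*(-5) = 13760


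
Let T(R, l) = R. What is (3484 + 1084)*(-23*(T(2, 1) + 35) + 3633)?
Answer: 12708176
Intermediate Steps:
(3484 + 1084)*(-23*(T(2, 1) + 35) + 3633) = (3484 + 1084)*(-23*(2 + 35) + 3633) = 4568*(-23*37 + 3633) = 4568*(-851 + 3633) = 4568*2782 = 12708176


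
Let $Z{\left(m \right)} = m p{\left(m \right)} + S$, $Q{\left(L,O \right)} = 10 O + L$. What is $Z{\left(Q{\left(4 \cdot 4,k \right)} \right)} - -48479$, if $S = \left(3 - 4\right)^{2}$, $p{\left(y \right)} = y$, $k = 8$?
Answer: $57696$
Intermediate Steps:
$S = 1$ ($S = \left(-1\right)^{2} = 1$)
$Q{\left(L,O \right)} = L + 10 O$
$Z{\left(m \right)} = 1 + m^{2}$ ($Z{\left(m \right)} = m m + 1 = m^{2} + 1 = 1 + m^{2}$)
$Z{\left(Q{\left(4 \cdot 4,k \right)} \right)} - -48479 = \left(1 + \left(4 \cdot 4 + 10 \cdot 8\right)^{2}\right) - -48479 = \left(1 + \left(16 + 80\right)^{2}\right) + 48479 = \left(1 + 96^{2}\right) + 48479 = \left(1 + 9216\right) + 48479 = 9217 + 48479 = 57696$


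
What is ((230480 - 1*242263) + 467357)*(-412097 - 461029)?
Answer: -397773504324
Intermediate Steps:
((230480 - 1*242263) + 467357)*(-412097 - 461029) = ((230480 - 242263) + 467357)*(-873126) = (-11783 + 467357)*(-873126) = 455574*(-873126) = -397773504324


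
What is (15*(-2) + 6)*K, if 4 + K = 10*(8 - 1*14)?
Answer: 1536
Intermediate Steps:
K = -64 (K = -4 + 10*(8 - 1*14) = -4 + 10*(8 - 14) = -4 + 10*(-6) = -4 - 60 = -64)
(15*(-2) + 6)*K = (15*(-2) + 6)*(-64) = (-30 + 6)*(-64) = -24*(-64) = 1536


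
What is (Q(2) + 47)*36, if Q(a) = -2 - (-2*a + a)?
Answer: 1692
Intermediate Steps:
Q(a) = -2 + a (Q(a) = -2 - (-1)*a = -2 + a)
(Q(2) + 47)*36 = ((-2 + 2) + 47)*36 = (0 + 47)*36 = 47*36 = 1692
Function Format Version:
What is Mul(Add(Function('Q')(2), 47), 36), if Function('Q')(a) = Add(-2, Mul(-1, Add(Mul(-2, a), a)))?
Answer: 1692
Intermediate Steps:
Function('Q')(a) = Add(-2, a) (Function('Q')(a) = Add(-2, Mul(-1, Mul(-1, a))) = Add(-2, a))
Mul(Add(Function('Q')(2), 47), 36) = Mul(Add(Add(-2, 2), 47), 36) = Mul(Add(0, 47), 36) = Mul(47, 36) = 1692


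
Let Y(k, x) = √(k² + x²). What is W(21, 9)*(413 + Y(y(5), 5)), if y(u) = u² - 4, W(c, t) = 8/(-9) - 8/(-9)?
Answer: 0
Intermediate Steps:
W(c, t) = 0 (W(c, t) = 8*(-⅑) - 8*(-⅑) = -8/9 + 8/9 = 0)
y(u) = -4 + u²
W(21, 9)*(413 + Y(y(5), 5)) = 0*(413 + √((-4 + 5²)² + 5²)) = 0*(413 + √((-4 + 25)² + 25)) = 0*(413 + √(21² + 25)) = 0*(413 + √(441 + 25)) = 0*(413 + √466) = 0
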